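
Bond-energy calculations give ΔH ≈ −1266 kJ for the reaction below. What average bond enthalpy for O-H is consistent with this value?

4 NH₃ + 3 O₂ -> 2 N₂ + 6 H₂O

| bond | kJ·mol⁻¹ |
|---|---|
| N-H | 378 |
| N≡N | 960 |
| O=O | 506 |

Let D be the O-H bond energy.
Σ(broken) = 12×378 + 3×506 = 6054
Σ(formed) = 2×960 + 12×D = 1920 + 12D
ΔH = Σ(broken) − Σ(formed) = (6054) − (1920 + 12D) = +4134 − 12D
Setting this equal to −1266 kJ gives 12D = 5400, so D = 450 kJ/mol.

D(O-H) ≈ 450 kJ/mol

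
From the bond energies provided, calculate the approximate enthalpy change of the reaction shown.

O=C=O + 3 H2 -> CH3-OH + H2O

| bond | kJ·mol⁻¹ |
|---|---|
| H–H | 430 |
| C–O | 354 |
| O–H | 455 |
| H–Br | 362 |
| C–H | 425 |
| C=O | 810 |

Bonds broken (reactants):
  C=O: 2 × 810 = 1620
  H–H: 3 × 430 = 1290
  Σ(broken) = 2910 kJ
Bonds formed (products):
  C–H: 3 × 425 = 1275
  C–O: 1 × 354 = 354
  O–H: 3 × 455 = 1365
  Σ(formed) = 2994 kJ
ΔH = Σ(broken) − Σ(formed) = 2910 − 2994 = −84 kJ

ΔH ≈ −84 kJ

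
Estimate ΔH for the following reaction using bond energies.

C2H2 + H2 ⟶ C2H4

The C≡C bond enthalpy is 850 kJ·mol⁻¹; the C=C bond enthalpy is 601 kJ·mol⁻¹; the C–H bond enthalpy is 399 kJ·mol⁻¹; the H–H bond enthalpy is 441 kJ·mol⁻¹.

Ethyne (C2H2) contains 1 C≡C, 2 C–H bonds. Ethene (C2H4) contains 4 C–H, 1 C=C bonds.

Bonds broken (reactants):
  C≡C: 1 × 850 = 850
  C–H: 2 × 399 = 798
  H–H: 1 × 441 = 441
  Σ(broken) = 2089 kJ
Bonds formed (products):
  C–H: 4 × 399 = 1596
  C=C: 1 × 601 = 601
  Σ(formed) = 2197 kJ
ΔH = Σ(broken) − Σ(formed) = 2089 − 2197 = −108 kJ

ΔH ≈ −108 kJ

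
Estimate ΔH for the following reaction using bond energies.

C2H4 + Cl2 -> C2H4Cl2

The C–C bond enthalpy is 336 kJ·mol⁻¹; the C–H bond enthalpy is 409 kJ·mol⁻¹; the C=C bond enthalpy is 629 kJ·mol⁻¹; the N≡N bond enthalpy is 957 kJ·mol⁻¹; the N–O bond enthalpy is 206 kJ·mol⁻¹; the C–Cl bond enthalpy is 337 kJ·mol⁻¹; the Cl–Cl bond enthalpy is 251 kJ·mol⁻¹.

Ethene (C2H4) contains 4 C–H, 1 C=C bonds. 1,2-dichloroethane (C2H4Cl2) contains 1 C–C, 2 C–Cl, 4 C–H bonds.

ΔH ≈ −130 kJ

Bonds broken (reactants):
  C–H: 4 × 409 = 1636
  C=C: 1 × 629 = 629
  Cl–Cl: 1 × 251 = 251
  Σ(broken) = 2516 kJ
Bonds formed (products):
  C–C: 1 × 336 = 336
  C–Cl: 2 × 337 = 674
  C–H: 4 × 409 = 1636
  Σ(formed) = 2646 kJ
ΔH = Σ(broken) − Σ(formed) = 2516 − 2646 = −130 kJ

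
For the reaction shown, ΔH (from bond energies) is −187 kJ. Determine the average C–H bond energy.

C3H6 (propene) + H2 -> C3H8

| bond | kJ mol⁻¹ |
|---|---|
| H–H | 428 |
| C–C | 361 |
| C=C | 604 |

D(C–H) ≈ 429 kJ/mol

Let D be the C–H bond energy.
Σ(broken) = 1×361 + 6×D + 1×604 + 1×428 = 1393 + 6D
Σ(formed) = 2×361 + 8×D = 722 + 8D
ΔH = Σ(broken) − Σ(formed) = (1393 + 6D) − (722 + 8D) = +671 − 2D
Setting this equal to −187 kJ gives 2D = 858, so D = 429 kJ/mol.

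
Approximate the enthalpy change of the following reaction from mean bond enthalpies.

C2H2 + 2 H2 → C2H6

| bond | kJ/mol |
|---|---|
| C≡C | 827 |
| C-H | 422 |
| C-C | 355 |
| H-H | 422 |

ΔH ≈ −372 kJ

Bonds broken (reactants):
  C≡C: 1 × 827 = 827
  C-H: 2 × 422 = 844
  H-H: 2 × 422 = 844
  Σ(broken) = 2515 kJ
Bonds formed (products):
  C-C: 1 × 355 = 355
  C-H: 6 × 422 = 2532
  Σ(formed) = 2887 kJ
ΔH = Σ(broken) − Σ(formed) = 2515 − 2887 = −372 kJ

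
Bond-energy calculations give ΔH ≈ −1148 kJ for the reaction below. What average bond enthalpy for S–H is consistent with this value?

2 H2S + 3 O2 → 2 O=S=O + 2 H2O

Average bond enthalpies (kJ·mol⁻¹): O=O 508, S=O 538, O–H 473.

Let D be the S–H bond energy.
Σ(broken) = 3×508 + 4×D = 1524 + 4D
Σ(formed) = 4×473 + 4×538 = 4044
ΔH = Σ(broken) − Σ(formed) = (1524 + 4D) − (4044) = −2520 + 4D
Setting this equal to −1148 kJ gives 4D = 1372, so D = 343 kJ/mol.

D(S–H) ≈ 343 kJ/mol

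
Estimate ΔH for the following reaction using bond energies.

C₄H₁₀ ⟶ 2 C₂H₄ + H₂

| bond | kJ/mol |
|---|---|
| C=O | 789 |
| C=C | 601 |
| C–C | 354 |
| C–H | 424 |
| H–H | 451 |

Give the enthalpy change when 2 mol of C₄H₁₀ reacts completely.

Bonds broken (reactants):
  C–C: 3 × 354 = 1062
  C–H: 10 × 424 = 4240
  Σ(broken) = 5302 kJ
Bonds formed (products):
  C–H: 8 × 424 = 3392
  C=C: 2 × 601 = 1202
  H–H: 1 × 451 = 451
  Σ(formed) = 5045 kJ
ΔH = Σ(broken) − Σ(formed) = 5302 − 5045 = +257 kJ
For 2× the reaction as written: 2 × (+257) = +514 kJ

ΔH = +514 kJ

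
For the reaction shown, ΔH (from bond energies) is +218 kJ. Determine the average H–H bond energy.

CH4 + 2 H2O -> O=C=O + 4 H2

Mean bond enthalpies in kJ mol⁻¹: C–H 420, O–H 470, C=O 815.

Let D be the H–H bond energy.
Σ(broken) = 4×420 + 4×470 = 3560
Σ(formed) = 2×815 + 4×D = 1630 + 4D
ΔH = Σ(broken) − Σ(formed) = (3560) − (1630 + 4D) = +1930 − 4D
Setting this equal to +218 kJ gives 4D = 1712, so D = 428 kJ/mol.

D(H–H) ≈ 428 kJ/mol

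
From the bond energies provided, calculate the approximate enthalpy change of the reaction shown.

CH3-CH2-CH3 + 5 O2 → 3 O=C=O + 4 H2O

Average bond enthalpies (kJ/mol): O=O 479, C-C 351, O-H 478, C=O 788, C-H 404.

ΔH ≈ −2223 kJ

Bonds broken (reactants):
  C-C: 2 × 351 = 702
  C-H: 8 × 404 = 3232
  O=O: 5 × 479 = 2395
  Σ(broken) = 6329 kJ
Bonds formed (products):
  C=O: 6 × 788 = 4728
  O-H: 8 × 478 = 3824
  Σ(formed) = 8552 kJ
ΔH = Σ(broken) − Σ(formed) = 6329 − 8552 = −2223 kJ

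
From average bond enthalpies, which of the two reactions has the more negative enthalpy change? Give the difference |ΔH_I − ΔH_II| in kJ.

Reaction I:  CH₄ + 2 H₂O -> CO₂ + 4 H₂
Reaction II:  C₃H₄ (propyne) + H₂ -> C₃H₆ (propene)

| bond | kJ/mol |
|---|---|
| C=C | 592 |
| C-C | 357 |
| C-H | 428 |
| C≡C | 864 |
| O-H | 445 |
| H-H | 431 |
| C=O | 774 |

Reaction I:
  Bonds broken (reactants):
    C-H: 4 × 428 = 1712
    O-H: 4 × 445 = 1780
    Σ(broken) = 3492 kJ
  Bonds formed (products):
    C=O: 2 × 774 = 1548
    H-H: 4 × 431 = 1724
    Σ(formed) = 3272 kJ
  ΔH_I = 3492 − 3272 = +220 kJ
Reaction II:
  Bonds broken (reactants):
    C≡C: 1 × 864 = 864
    C-C: 1 × 357 = 357
    C-H: 4 × 428 = 1712
    H-H: 1 × 431 = 431
    Σ(broken) = 3364 kJ
  Bonds formed (products):
    C-C: 1 × 357 = 357
    C-H: 6 × 428 = 2568
    C=C: 1 × 592 = 592
    Σ(formed) = 3517 kJ
  ΔH_II = 3364 − 3517 = −153 kJ
ΔH_I − ΔH_II = +373 kJ, so reaction II has the more negative ΔH; |ΔH_I − ΔH_II| = 373 kJ.

Reaction II, by 373 kJ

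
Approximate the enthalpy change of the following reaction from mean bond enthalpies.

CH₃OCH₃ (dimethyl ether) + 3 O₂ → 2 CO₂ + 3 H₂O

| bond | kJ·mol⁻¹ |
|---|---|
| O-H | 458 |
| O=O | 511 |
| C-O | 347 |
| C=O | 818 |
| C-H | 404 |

ΔH ≈ −1369 kJ

Bonds broken (reactants):
  C-H: 6 × 404 = 2424
  C-O: 2 × 347 = 694
  O=O: 3 × 511 = 1533
  Σ(broken) = 4651 kJ
Bonds formed (products):
  C=O: 4 × 818 = 3272
  O-H: 6 × 458 = 2748
  Σ(formed) = 6020 kJ
ΔH = Σ(broken) − Σ(formed) = 4651 − 6020 = −1369 kJ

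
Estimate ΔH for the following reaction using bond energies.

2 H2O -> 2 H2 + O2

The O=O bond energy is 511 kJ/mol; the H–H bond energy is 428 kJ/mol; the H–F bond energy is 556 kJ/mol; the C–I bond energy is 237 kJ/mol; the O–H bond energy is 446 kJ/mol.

Bonds broken (reactants):
  O–H: 4 × 446 = 1784
  Σ(broken) = 1784 kJ
Bonds formed (products):
  H–H: 2 × 428 = 856
  O=O: 1 × 511 = 511
  Σ(formed) = 1367 kJ
ΔH = Σ(broken) − Σ(formed) = 1784 − 1367 = +417 kJ

ΔH ≈ +417 kJ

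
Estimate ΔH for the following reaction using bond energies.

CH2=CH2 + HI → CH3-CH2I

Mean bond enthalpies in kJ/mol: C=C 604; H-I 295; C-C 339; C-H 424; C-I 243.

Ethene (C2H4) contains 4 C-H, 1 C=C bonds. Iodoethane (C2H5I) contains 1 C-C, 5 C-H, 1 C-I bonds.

ΔH ≈ −107 kJ

Bonds broken (reactants):
  C-H: 4 × 424 = 1696
  C=C: 1 × 604 = 604
  H-I: 1 × 295 = 295
  Σ(broken) = 2595 kJ
Bonds formed (products):
  C-C: 1 × 339 = 339
  C-H: 5 × 424 = 2120
  C-I: 1 × 243 = 243
  Σ(formed) = 2702 kJ
ΔH = Σ(broken) − Σ(formed) = 2595 − 2702 = −107 kJ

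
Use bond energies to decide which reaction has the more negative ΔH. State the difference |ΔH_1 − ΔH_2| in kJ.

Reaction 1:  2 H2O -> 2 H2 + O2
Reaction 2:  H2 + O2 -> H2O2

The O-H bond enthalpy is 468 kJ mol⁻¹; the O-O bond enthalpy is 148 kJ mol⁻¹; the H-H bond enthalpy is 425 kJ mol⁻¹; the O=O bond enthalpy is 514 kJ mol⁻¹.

Reaction 1:
  Bonds broken (reactants):
    O-H: 4 × 468 = 1872
    Σ(broken) = 1872 kJ
  Bonds formed (products):
    H-H: 2 × 425 = 850
    O=O: 1 × 514 = 514
    Σ(formed) = 1364 kJ
  ΔH_1 = 1872 − 1364 = +508 kJ
Reaction 2:
  Bonds broken (reactants):
    H-H: 1 × 425 = 425
    O=O: 1 × 514 = 514
    Σ(broken) = 939 kJ
  Bonds formed (products):
    O-H: 2 × 468 = 936
    O-O: 1 × 148 = 148
    Σ(formed) = 1084 kJ
  ΔH_2 = 939 − 1084 = −145 kJ
ΔH_1 − ΔH_2 = +653 kJ, so reaction 2 has the more negative ΔH; |ΔH_1 − ΔH_2| = 653 kJ.

Reaction 2, by 653 kJ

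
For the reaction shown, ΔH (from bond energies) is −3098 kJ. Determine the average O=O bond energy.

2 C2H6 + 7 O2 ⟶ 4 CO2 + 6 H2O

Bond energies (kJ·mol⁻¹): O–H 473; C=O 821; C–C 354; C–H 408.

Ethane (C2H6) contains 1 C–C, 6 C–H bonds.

D(O=O) ≈ 506 kJ/mol

Let D be the O=O bond energy.
Σ(broken) = 2×354 + 12×408 + 7×D = 5604 + 7D
Σ(formed) = 8×821 + 12×473 = 12244
ΔH = Σ(broken) − Σ(formed) = (5604 + 7D) − (12244) = −6640 + 7D
Setting this equal to −3098 kJ gives 7D = 3542, so D = 506 kJ/mol.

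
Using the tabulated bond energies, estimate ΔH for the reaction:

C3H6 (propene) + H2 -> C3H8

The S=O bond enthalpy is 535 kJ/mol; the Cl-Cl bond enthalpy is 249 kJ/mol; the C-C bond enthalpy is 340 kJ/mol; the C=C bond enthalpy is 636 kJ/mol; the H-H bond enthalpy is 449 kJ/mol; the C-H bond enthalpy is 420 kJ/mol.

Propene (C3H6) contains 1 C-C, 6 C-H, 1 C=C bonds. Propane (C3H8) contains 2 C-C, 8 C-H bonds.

Bonds broken (reactants):
  C-C: 1 × 340 = 340
  C-H: 6 × 420 = 2520
  C=C: 1 × 636 = 636
  H-H: 1 × 449 = 449
  Σ(broken) = 3945 kJ
Bonds formed (products):
  C-C: 2 × 340 = 680
  C-H: 8 × 420 = 3360
  Σ(formed) = 4040 kJ
ΔH = Σ(broken) − Σ(formed) = 3945 − 4040 = −95 kJ

ΔH ≈ −95 kJ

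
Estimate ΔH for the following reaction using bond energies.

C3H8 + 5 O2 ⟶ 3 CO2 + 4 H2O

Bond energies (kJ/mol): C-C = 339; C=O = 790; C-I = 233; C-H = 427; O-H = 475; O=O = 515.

ΔH ≈ −1871 kJ

Bonds broken (reactants):
  C-C: 2 × 339 = 678
  C-H: 8 × 427 = 3416
  O=O: 5 × 515 = 2575
  Σ(broken) = 6669 kJ
Bonds formed (products):
  C=O: 6 × 790 = 4740
  O-H: 8 × 475 = 3800
  Σ(formed) = 8540 kJ
ΔH = Σ(broken) − Σ(formed) = 6669 − 8540 = −1871 kJ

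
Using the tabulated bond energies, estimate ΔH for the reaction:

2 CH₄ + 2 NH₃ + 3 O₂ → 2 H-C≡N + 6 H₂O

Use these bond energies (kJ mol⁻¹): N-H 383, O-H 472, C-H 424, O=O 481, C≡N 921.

Bonds broken (reactants):
  C-H: 8 × 424 = 3392
  N-H: 6 × 383 = 2298
  O=O: 3 × 481 = 1443
  Σ(broken) = 7133 kJ
Bonds formed (products):
  C≡N: 2 × 921 = 1842
  C-H: 2 × 424 = 848
  O-H: 12 × 472 = 5664
  Σ(formed) = 8354 kJ
ΔH = Σ(broken) − Σ(formed) = 7133 − 8354 = −1221 kJ

ΔH ≈ −1221 kJ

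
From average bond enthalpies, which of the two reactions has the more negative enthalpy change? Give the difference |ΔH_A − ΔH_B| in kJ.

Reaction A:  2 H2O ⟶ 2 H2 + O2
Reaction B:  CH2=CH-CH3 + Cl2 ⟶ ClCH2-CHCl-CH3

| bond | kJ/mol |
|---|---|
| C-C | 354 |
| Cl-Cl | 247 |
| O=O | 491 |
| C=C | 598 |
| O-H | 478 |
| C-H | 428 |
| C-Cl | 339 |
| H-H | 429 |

Reaction A:
  Bonds broken (reactants):
    O-H: 4 × 478 = 1912
    Σ(broken) = 1912 kJ
  Bonds formed (products):
    H-H: 2 × 429 = 858
    O=O: 1 × 491 = 491
    Σ(formed) = 1349 kJ
  ΔH_A = 1912 − 1349 = +563 kJ
Reaction B:
  Bonds broken (reactants):
    C-C: 1 × 354 = 354
    C-H: 6 × 428 = 2568
    C=C: 1 × 598 = 598
    Cl-Cl: 1 × 247 = 247
    Σ(broken) = 3767 kJ
  Bonds formed (products):
    C-C: 2 × 354 = 708
    C-Cl: 2 × 339 = 678
    C-H: 6 × 428 = 2568
    Σ(formed) = 3954 kJ
  ΔH_B = 3767 − 3954 = −187 kJ
ΔH_A − ΔH_B = +750 kJ, so reaction B has the more negative ΔH; |ΔH_A − ΔH_B| = 750 kJ.

Reaction B, by 750 kJ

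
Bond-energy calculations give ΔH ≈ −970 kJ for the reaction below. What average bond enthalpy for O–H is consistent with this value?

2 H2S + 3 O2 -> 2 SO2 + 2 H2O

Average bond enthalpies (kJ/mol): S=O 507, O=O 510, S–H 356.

Let D be the O–H bond energy.
Σ(broken) = 3×510 + 4×356 = 2954
Σ(formed) = 4×D + 4×507 = 2028 + 4D
ΔH = Σ(broken) − Σ(formed) = (2954) − (2028 + 4D) = +926 − 4D
Setting this equal to −970 kJ gives 4D = 1896, so D = 474 kJ/mol.

D(O–H) ≈ 474 kJ/mol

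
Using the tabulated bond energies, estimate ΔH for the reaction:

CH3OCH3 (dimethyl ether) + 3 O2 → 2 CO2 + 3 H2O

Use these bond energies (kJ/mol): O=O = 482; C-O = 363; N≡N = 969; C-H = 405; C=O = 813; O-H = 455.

ΔH ≈ −1380 kJ

Bonds broken (reactants):
  C-H: 6 × 405 = 2430
  C-O: 2 × 363 = 726
  O=O: 3 × 482 = 1446
  Σ(broken) = 4602 kJ
Bonds formed (products):
  C=O: 4 × 813 = 3252
  O-H: 6 × 455 = 2730
  Σ(formed) = 5982 kJ
ΔH = Σ(broken) − Σ(formed) = 4602 − 5982 = −1380 kJ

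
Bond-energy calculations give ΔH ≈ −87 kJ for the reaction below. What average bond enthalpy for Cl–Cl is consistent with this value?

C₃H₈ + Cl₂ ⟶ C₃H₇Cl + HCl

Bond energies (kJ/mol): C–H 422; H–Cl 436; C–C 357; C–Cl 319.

Let D be the Cl–Cl bond energy.
Σ(broken) = 2×357 + 8×422 + 1×D = 4090 + D
Σ(formed) = 2×357 + 1×319 + 7×422 + 1×436 = 4423
ΔH = Σ(broken) − Σ(formed) = (4090 + D) − (4423) = −333 + D
Setting this equal to −87 kJ gives D = 246 kJ/mol.

D(Cl–Cl) ≈ 246 kJ/mol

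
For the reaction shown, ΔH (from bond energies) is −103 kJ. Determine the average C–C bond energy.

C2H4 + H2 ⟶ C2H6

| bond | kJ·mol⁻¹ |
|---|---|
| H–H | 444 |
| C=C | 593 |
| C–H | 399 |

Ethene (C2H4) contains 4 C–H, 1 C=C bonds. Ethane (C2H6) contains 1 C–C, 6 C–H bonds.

Let D be the C–C bond energy.
Σ(broken) = 4×399 + 1×593 + 1×444 = 2633
Σ(formed) = 1×D + 6×399 = 2394 + D
ΔH = Σ(broken) − Σ(formed) = (2633) − (2394 + D) = +239 − D
Setting this equal to −103 kJ gives D = 342 kJ/mol.

D(C–C) ≈ 342 kJ/mol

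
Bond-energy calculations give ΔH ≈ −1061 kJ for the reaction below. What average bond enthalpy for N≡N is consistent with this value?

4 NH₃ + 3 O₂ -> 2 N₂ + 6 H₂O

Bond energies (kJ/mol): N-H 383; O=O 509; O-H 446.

D(N≡N) ≈ 916 kJ/mol

Let D be the N≡N bond energy.
Σ(broken) = 12×383 + 3×509 = 6123
Σ(formed) = 2×D + 12×446 = 5352 + 2D
ΔH = Σ(broken) − Σ(formed) = (6123) − (5352 + 2D) = +771 − 2D
Setting this equal to −1061 kJ gives 2D = 1832, so D = 916 kJ/mol.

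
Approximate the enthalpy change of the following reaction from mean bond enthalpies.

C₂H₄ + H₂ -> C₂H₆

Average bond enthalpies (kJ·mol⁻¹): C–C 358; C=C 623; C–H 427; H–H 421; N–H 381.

Bonds broken (reactants):
  C–H: 4 × 427 = 1708
  C=C: 1 × 623 = 623
  H–H: 1 × 421 = 421
  Σ(broken) = 2752 kJ
Bonds formed (products):
  C–C: 1 × 358 = 358
  C–H: 6 × 427 = 2562
  Σ(formed) = 2920 kJ
ΔH = Σ(broken) − Σ(formed) = 2752 − 2920 = −168 kJ

ΔH ≈ −168 kJ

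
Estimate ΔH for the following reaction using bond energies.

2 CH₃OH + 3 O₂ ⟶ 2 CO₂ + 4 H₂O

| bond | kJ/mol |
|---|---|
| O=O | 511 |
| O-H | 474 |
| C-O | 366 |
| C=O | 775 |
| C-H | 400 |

Bonds broken (reactants):
  C-H: 6 × 400 = 2400
  C-O: 2 × 366 = 732
  O-H: 2 × 474 = 948
  O=O: 3 × 511 = 1533
  Σ(broken) = 5613 kJ
Bonds formed (products):
  C=O: 4 × 775 = 3100
  O-H: 8 × 474 = 3792
  Σ(formed) = 6892 kJ
ΔH = Σ(broken) − Σ(formed) = 5613 − 6892 = −1279 kJ

ΔH ≈ −1279 kJ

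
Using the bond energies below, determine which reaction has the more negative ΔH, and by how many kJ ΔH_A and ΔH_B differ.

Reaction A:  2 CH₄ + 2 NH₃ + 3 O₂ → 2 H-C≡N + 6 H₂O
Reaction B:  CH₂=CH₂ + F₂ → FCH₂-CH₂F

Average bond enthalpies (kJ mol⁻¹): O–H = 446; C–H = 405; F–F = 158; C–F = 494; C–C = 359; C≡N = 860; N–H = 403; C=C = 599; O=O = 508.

Reaction A, by 110 kJ

Reaction A:
  Bonds broken (reactants):
    C–H: 8 × 405 = 3240
    N–H: 6 × 403 = 2418
    O=O: 3 × 508 = 1524
    Σ(broken) = 7182 kJ
  Bonds formed (products):
    C≡N: 2 × 860 = 1720
    C–H: 2 × 405 = 810
    O–H: 12 × 446 = 5352
    Σ(formed) = 7882 kJ
  ΔH_A = 7182 − 7882 = −700 kJ
Reaction B:
  Bonds broken (reactants):
    C–H: 4 × 405 = 1620
    C=C: 1 × 599 = 599
    F–F: 1 × 158 = 158
    Σ(broken) = 2377 kJ
  Bonds formed (products):
    C–C: 1 × 359 = 359
    C–F: 2 × 494 = 988
    C–H: 4 × 405 = 1620
    Σ(formed) = 2967 kJ
  ΔH_B = 2377 − 2967 = −590 kJ
ΔH_A − ΔH_B = −110 kJ, so reaction A has the more negative ΔH; |ΔH_A − ΔH_B| = 110 kJ.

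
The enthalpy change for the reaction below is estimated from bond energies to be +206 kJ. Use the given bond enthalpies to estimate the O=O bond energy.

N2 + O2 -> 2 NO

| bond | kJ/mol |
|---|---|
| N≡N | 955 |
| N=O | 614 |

Let D be the O=O bond energy.
Σ(broken) = 1×955 + 1×D = 955 + D
Σ(formed) = 2×614 = 1228
ΔH = Σ(broken) − Σ(formed) = (955 + D) − (1228) = −273 + D
Setting this equal to +206 kJ gives D = 479 kJ/mol.

D(O=O) ≈ 479 kJ/mol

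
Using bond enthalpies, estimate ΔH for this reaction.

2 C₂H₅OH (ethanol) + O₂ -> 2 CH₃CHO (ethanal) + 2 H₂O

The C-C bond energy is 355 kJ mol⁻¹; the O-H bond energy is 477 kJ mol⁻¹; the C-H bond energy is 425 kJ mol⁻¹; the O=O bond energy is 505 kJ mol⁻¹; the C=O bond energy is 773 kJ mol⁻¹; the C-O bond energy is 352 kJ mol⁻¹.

ΔH ≈ −441 kJ

Bonds broken (reactants):
  C-C: 2 × 355 = 710
  C-H: 10 × 425 = 4250
  C-O: 2 × 352 = 704
  O-H: 2 × 477 = 954
  O=O: 1 × 505 = 505
  Σ(broken) = 7123 kJ
Bonds formed (products):
  C-C: 2 × 355 = 710
  C-H: 8 × 425 = 3400
  C=O: 2 × 773 = 1546
  O-H: 4 × 477 = 1908
  Σ(formed) = 7564 kJ
ΔH = Σ(broken) − Σ(formed) = 7123 − 7564 = −441 kJ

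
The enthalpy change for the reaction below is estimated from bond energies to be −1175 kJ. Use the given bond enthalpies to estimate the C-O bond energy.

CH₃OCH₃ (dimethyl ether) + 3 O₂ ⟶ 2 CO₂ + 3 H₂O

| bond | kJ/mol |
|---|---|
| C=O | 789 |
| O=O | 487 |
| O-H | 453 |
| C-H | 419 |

D(C-O) ≈ 362 kJ/mol

Let D be the C-O bond energy.
Σ(broken) = 6×419 + 2×D + 3×487 = 3975 + 2D
Σ(formed) = 4×789 + 6×453 = 5874
ΔH = Σ(broken) − Σ(formed) = (3975 + 2D) − (5874) = −1899 + 2D
Setting this equal to −1175 kJ gives 2D = 724, so D = 362 kJ/mol.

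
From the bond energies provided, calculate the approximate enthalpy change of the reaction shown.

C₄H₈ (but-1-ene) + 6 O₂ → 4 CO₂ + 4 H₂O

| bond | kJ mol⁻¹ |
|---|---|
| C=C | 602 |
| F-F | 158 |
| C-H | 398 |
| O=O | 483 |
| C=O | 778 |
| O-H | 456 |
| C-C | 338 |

ΔH ≈ −2512 kJ

Bonds broken (reactants):
  C-C: 2 × 338 = 676
  C-H: 8 × 398 = 3184
  C=C: 1 × 602 = 602
  O=O: 6 × 483 = 2898
  Σ(broken) = 7360 kJ
Bonds formed (products):
  C=O: 8 × 778 = 6224
  O-H: 8 × 456 = 3648
  Σ(formed) = 9872 kJ
ΔH = Σ(broken) − Σ(formed) = 7360 − 9872 = −2512 kJ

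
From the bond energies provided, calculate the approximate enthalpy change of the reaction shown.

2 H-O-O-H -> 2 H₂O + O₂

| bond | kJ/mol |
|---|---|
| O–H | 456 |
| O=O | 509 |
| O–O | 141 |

Bonds broken (reactants):
  O–H: 4 × 456 = 1824
  O–O: 2 × 141 = 282
  Σ(broken) = 2106 kJ
Bonds formed (products):
  O–H: 4 × 456 = 1824
  O=O: 1 × 509 = 509
  Σ(formed) = 2333 kJ
ΔH = Σ(broken) − Σ(formed) = 2106 − 2333 = −227 kJ

ΔH ≈ −227 kJ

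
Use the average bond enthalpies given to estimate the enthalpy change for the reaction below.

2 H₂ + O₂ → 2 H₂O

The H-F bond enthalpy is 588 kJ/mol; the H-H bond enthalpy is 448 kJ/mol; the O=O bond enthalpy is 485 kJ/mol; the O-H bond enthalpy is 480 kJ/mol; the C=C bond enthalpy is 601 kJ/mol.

Bonds broken (reactants):
  H-H: 2 × 448 = 896
  O=O: 1 × 485 = 485
  Σ(broken) = 1381 kJ
Bonds formed (products):
  O-H: 4 × 480 = 1920
  Σ(formed) = 1920 kJ
ΔH = Σ(broken) − Σ(formed) = 1381 − 1920 = −539 kJ

ΔH ≈ −539 kJ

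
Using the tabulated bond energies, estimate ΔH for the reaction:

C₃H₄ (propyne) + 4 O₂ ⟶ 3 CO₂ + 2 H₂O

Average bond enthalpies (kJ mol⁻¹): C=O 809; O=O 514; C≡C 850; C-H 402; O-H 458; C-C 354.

ΔH ≈ −1818 kJ

Bonds broken (reactants):
  C≡C: 1 × 850 = 850
  C-C: 1 × 354 = 354
  C-H: 4 × 402 = 1608
  O=O: 4 × 514 = 2056
  Σ(broken) = 4868 kJ
Bonds formed (products):
  C=O: 6 × 809 = 4854
  O-H: 4 × 458 = 1832
  Σ(formed) = 6686 kJ
ΔH = Σ(broken) − Σ(formed) = 4868 − 6686 = −1818 kJ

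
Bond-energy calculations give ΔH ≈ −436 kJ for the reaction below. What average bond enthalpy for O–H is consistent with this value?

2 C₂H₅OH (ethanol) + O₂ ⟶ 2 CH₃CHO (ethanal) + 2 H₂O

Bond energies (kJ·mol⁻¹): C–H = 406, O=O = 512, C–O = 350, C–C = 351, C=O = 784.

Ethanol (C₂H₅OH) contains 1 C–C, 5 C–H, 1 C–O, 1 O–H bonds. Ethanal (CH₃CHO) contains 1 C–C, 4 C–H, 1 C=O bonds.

Let D be the O–H bond energy.
Σ(broken) = 2×351 + 10×406 + 2×350 + 2×D + 1×512 = 5974 + 2D
Σ(formed) = 2×351 + 8×406 + 2×784 + 4×D = 5518 + 4D
ΔH = Σ(broken) − Σ(formed) = (5974 + 2D) − (5518 + 4D) = +456 − 2D
Setting this equal to −436 kJ gives 2D = 892, so D = 446 kJ/mol.

D(O–H) ≈ 446 kJ/mol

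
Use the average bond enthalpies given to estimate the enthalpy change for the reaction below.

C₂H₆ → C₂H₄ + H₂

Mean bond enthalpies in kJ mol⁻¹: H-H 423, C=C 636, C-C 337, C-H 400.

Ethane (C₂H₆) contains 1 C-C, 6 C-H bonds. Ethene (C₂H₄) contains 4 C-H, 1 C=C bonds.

ΔH ≈ +78 kJ

Bonds broken (reactants):
  C-C: 1 × 337 = 337
  C-H: 6 × 400 = 2400
  Σ(broken) = 2737 kJ
Bonds formed (products):
  C-H: 4 × 400 = 1600
  C=C: 1 × 636 = 636
  H-H: 1 × 423 = 423
  Σ(formed) = 2659 kJ
ΔH = Σ(broken) − Σ(formed) = 2737 − 2659 = +78 kJ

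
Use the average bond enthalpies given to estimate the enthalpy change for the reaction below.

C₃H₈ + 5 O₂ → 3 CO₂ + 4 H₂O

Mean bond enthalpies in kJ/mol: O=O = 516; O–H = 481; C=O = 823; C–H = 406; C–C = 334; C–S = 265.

ΔH ≈ −2290 kJ

Bonds broken (reactants):
  C–C: 2 × 334 = 668
  C–H: 8 × 406 = 3248
  O=O: 5 × 516 = 2580
  Σ(broken) = 6496 kJ
Bonds formed (products):
  C=O: 6 × 823 = 4938
  O–H: 8 × 481 = 3848
  Σ(formed) = 8786 kJ
ΔH = Σ(broken) − Σ(formed) = 6496 − 8786 = −2290 kJ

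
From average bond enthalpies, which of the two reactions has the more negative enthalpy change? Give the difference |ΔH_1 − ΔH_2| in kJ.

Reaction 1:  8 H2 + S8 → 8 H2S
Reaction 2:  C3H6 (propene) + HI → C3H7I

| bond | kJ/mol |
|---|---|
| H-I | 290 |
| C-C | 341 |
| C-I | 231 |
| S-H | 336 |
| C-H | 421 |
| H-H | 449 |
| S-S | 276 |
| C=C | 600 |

Reaction 2, by 527 kJ

Reaction 1:
  Bonds broken (reactants):
    H-H: 8 × 449 = 3592
    S-S: 8 × 276 = 2208
    Σ(broken) = 5800 kJ
  Bonds formed (products):
    S-H: 16 × 336 = 5376
    Σ(formed) = 5376 kJ
  ΔH_1 = 5800 − 5376 = +424 kJ
Reaction 2:
  Bonds broken (reactants):
    C-C: 1 × 341 = 341
    C-H: 6 × 421 = 2526
    C=C: 1 × 600 = 600
    H-I: 1 × 290 = 290
    Σ(broken) = 3757 kJ
  Bonds formed (products):
    C-C: 2 × 341 = 682
    C-H: 7 × 421 = 2947
    C-I: 1 × 231 = 231
    Σ(formed) = 3860 kJ
  ΔH_2 = 3757 − 3860 = −103 kJ
ΔH_1 − ΔH_2 = +527 kJ, so reaction 2 has the more negative ΔH; |ΔH_1 − ΔH_2| = 527 kJ.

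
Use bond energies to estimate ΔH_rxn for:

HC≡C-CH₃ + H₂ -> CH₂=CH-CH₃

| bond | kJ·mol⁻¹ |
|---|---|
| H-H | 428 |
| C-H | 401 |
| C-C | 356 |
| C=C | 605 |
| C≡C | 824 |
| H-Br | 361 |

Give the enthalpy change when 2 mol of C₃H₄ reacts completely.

ΔH = −310 kJ

Bonds broken (reactants):
  C≡C: 1 × 824 = 824
  C-C: 1 × 356 = 356
  C-H: 4 × 401 = 1604
  H-H: 1 × 428 = 428
  Σ(broken) = 3212 kJ
Bonds formed (products):
  C-C: 1 × 356 = 356
  C-H: 6 × 401 = 2406
  C=C: 1 × 605 = 605
  Σ(formed) = 3367 kJ
ΔH = Σ(broken) − Σ(formed) = 3212 − 3367 = −155 kJ
For 2× the reaction as written: 2 × (−155) = −310 kJ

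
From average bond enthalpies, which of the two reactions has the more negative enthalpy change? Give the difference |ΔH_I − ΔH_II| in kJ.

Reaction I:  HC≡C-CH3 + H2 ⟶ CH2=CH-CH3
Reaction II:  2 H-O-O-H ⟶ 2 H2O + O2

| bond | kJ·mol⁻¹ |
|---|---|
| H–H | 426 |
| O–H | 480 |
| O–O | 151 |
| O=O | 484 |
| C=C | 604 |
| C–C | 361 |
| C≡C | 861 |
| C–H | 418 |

Reaction I:
  Bonds broken (reactants):
    C≡C: 1 × 861 = 861
    C–C: 1 × 361 = 361
    C–H: 4 × 418 = 1672
    H–H: 1 × 426 = 426
    Σ(broken) = 3320 kJ
  Bonds formed (products):
    C–C: 1 × 361 = 361
    C–H: 6 × 418 = 2508
    C=C: 1 × 604 = 604
    Σ(formed) = 3473 kJ
  ΔH_I = 3320 − 3473 = −153 kJ
Reaction II:
  Bonds broken (reactants):
    O–H: 4 × 480 = 1920
    O–O: 2 × 151 = 302
    Σ(broken) = 2222 kJ
  Bonds formed (products):
    O–H: 4 × 480 = 1920
    O=O: 1 × 484 = 484
    Σ(formed) = 2404 kJ
  ΔH_II = 2222 − 2404 = −182 kJ
ΔH_I − ΔH_II = +29 kJ, so reaction II has the more negative ΔH; |ΔH_I − ΔH_II| = 29 kJ.

Reaction II, by 29 kJ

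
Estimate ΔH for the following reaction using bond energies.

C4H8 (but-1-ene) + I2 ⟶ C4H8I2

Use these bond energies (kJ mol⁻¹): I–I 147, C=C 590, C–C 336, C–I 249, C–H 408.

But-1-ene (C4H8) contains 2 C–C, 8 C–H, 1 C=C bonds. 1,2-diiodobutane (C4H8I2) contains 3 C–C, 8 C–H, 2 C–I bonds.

ΔH ≈ −97 kJ

Bonds broken (reactants):
  C–C: 2 × 336 = 672
  C–H: 8 × 408 = 3264
  C=C: 1 × 590 = 590
  I–I: 1 × 147 = 147
  Σ(broken) = 4673 kJ
Bonds formed (products):
  C–C: 3 × 336 = 1008
  C–H: 8 × 408 = 3264
  C–I: 2 × 249 = 498
  Σ(formed) = 4770 kJ
ΔH = Σ(broken) − Σ(formed) = 4673 − 4770 = −97 kJ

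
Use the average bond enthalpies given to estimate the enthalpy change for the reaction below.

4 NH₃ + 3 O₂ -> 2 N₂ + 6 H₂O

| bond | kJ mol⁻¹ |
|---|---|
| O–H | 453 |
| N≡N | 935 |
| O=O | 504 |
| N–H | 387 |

Bonds broken (reactants):
  N–H: 12 × 387 = 4644
  O=O: 3 × 504 = 1512
  Σ(broken) = 6156 kJ
Bonds formed (products):
  N≡N: 2 × 935 = 1870
  O–H: 12 × 453 = 5436
  Σ(formed) = 7306 kJ
ΔH = Σ(broken) − Σ(formed) = 6156 − 7306 = −1150 kJ

ΔH ≈ −1150 kJ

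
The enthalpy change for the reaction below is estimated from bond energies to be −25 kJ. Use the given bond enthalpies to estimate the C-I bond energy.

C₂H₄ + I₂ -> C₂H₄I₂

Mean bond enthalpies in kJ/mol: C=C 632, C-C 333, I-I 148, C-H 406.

D(C-I) ≈ 236 kJ/mol

Let D be the C-I bond energy.
Σ(broken) = 4×406 + 1×632 + 1×148 = 2404
Σ(formed) = 1×333 + 4×406 + 2×D = 1957 + 2D
ΔH = Σ(broken) − Σ(formed) = (2404) − (1957 + 2D) = +447 − 2D
Setting this equal to −25 kJ gives 2D = 472, so D = 236 kJ/mol.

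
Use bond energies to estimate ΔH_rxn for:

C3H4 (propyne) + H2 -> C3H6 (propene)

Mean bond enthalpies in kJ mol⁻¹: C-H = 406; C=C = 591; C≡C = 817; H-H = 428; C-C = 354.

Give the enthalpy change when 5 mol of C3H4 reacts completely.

Bonds broken (reactants):
  C≡C: 1 × 817 = 817
  C-C: 1 × 354 = 354
  C-H: 4 × 406 = 1624
  H-H: 1 × 428 = 428
  Σ(broken) = 3223 kJ
Bonds formed (products):
  C-C: 1 × 354 = 354
  C-H: 6 × 406 = 2436
  C=C: 1 × 591 = 591
  Σ(formed) = 3381 kJ
ΔH = Σ(broken) − Σ(formed) = 3223 − 3381 = −158 kJ
For 5× the reaction as written: 5 × (−158) = −790 kJ

ΔH = −790 kJ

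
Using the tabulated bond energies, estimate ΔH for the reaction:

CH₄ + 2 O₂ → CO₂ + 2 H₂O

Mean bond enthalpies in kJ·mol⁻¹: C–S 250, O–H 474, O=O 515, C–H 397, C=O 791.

Bonds broken (reactants):
  C–H: 4 × 397 = 1588
  O=O: 2 × 515 = 1030
  Σ(broken) = 2618 kJ
Bonds formed (products):
  C=O: 2 × 791 = 1582
  O–H: 4 × 474 = 1896
  Σ(formed) = 3478 kJ
ΔH = Σ(broken) − Σ(formed) = 2618 − 3478 = −860 kJ

ΔH ≈ −860 kJ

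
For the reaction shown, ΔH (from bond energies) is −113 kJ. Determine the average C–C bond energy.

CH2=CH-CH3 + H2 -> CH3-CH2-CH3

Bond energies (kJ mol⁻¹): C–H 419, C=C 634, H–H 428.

D(C–C) ≈ 337 kJ/mol

Let D be the C–C bond energy.
Σ(broken) = 1×D + 6×419 + 1×634 + 1×428 = 3576 + D
Σ(formed) = 2×D + 8×419 = 3352 + 2D
ΔH = Σ(broken) − Σ(formed) = (3576 + D) − (3352 + 2D) = +224 − D
Setting this equal to −113 kJ gives D = 337 kJ/mol.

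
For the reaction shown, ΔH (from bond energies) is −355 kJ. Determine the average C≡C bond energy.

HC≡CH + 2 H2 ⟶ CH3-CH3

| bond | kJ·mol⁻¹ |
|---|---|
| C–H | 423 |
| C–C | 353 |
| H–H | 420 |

Let D be the C≡C bond energy.
Σ(broken) = 1×D + 2×423 + 2×420 = 1686 + D
Σ(formed) = 1×353 + 6×423 = 2891
ΔH = Σ(broken) − Σ(formed) = (1686 + D) − (2891) = −1205 + D
Setting this equal to −355 kJ gives D = 850 kJ/mol.

D(C≡C) ≈ 850 kJ/mol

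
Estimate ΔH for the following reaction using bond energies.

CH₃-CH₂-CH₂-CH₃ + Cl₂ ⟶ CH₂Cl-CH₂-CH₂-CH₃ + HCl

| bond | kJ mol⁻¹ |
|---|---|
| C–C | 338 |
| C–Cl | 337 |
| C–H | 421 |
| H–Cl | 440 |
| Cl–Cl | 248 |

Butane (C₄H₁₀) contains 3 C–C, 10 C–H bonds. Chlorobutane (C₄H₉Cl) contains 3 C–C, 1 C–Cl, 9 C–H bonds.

ΔH ≈ −108 kJ

Bonds broken (reactants):
  C–C: 3 × 338 = 1014
  C–H: 10 × 421 = 4210
  Cl–Cl: 1 × 248 = 248
  Σ(broken) = 5472 kJ
Bonds formed (products):
  C–C: 3 × 338 = 1014
  C–Cl: 1 × 337 = 337
  C–H: 9 × 421 = 3789
  H–Cl: 1 × 440 = 440
  Σ(formed) = 5580 kJ
ΔH = Σ(broken) − Σ(formed) = 5472 − 5580 = −108 kJ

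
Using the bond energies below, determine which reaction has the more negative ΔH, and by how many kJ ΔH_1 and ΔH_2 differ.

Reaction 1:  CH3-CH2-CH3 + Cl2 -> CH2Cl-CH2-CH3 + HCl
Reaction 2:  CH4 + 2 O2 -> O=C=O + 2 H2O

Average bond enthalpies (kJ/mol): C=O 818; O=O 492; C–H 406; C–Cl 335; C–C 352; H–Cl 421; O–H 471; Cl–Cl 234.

Reaction 2, by 796 kJ

Reaction 1:
  Bonds broken (reactants):
    C–C: 2 × 352 = 704
    C–H: 8 × 406 = 3248
    Cl–Cl: 1 × 234 = 234
    Σ(broken) = 4186 kJ
  Bonds formed (products):
    C–C: 2 × 352 = 704
    C–Cl: 1 × 335 = 335
    C–H: 7 × 406 = 2842
    H–Cl: 1 × 421 = 421
    Σ(formed) = 4302 kJ
  ΔH_1 = 4186 − 4302 = −116 kJ
Reaction 2:
  Bonds broken (reactants):
    C–H: 4 × 406 = 1624
    O=O: 2 × 492 = 984
    Σ(broken) = 2608 kJ
  Bonds formed (products):
    C=O: 2 × 818 = 1636
    O–H: 4 × 471 = 1884
    Σ(formed) = 3520 kJ
  ΔH_2 = 2608 − 3520 = −912 kJ
ΔH_1 − ΔH_2 = +796 kJ, so reaction 2 has the more negative ΔH; |ΔH_1 − ΔH_2| = 796 kJ.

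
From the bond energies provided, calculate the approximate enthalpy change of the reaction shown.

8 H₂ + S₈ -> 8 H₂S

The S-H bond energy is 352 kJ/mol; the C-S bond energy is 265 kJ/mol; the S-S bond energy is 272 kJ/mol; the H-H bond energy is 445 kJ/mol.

ΔH ≈ +104 kJ

Bonds broken (reactants):
  H-H: 8 × 445 = 3560
  S-S: 8 × 272 = 2176
  Σ(broken) = 5736 kJ
Bonds formed (products):
  S-H: 16 × 352 = 5632
  Σ(formed) = 5632 kJ
ΔH = Σ(broken) − Σ(formed) = 5736 − 5632 = +104 kJ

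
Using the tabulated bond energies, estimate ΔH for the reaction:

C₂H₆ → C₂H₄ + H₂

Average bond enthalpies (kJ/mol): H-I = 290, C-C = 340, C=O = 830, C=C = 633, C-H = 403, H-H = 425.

ΔH ≈ +88 kJ

Bonds broken (reactants):
  C-C: 1 × 340 = 340
  C-H: 6 × 403 = 2418
  Σ(broken) = 2758 kJ
Bonds formed (products):
  C-H: 4 × 403 = 1612
  C=C: 1 × 633 = 633
  H-H: 1 × 425 = 425
  Σ(formed) = 2670 kJ
ΔH = Σ(broken) − Σ(formed) = 2758 − 2670 = +88 kJ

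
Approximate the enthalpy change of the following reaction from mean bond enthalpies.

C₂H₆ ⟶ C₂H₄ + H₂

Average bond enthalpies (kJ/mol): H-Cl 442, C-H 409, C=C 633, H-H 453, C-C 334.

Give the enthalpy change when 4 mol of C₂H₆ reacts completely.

Bonds broken (reactants):
  C-C: 1 × 334 = 334
  C-H: 6 × 409 = 2454
  Σ(broken) = 2788 kJ
Bonds formed (products):
  C-H: 4 × 409 = 1636
  C=C: 1 × 633 = 633
  H-H: 1 × 453 = 453
  Σ(formed) = 2722 kJ
ΔH = Σ(broken) − Σ(formed) = 2788 − 2722 = +66 kJ
For 4× the reaction as written: 4 × (+66) = +264 kJ

ΔH = +264 kJ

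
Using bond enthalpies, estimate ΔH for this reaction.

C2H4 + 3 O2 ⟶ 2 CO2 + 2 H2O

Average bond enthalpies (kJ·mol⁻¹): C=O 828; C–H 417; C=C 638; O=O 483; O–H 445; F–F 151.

ΔH ≈ −1337 kJ

Bonds broken (reactants):
  C–H: 4 × 417 = 1668
  C=C: 1 × 638 = 638
  O=O: 3 × 483 = 1449
  Σ(broken) = 3755 kJ
Bonds formed (products):
  C=O: 4 × 828 = 3312
  O–H: 4 × 445 = 1780
  Σ(formed) = 5092 kJ
ΔH = Σ(broken) − Σ(formed) = 3755 − 5092 = −1337 kJ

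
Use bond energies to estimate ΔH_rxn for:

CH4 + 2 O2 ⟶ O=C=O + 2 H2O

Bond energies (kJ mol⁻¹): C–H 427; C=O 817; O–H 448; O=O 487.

ΔH ≈ −744 kJ

Bonds broken (reactants):
  C–H: 4 × 427 = 1708
  O=O: 2 × 487 = 974
  Σ(broken) = 2682 kJ
Bonds formed (products):
  C=O: 2 × 817 = 1634
  O–H: 4 × 448 = 1792
  Σ(formed) = 3426 kJ
ΔH = Σ(broken) − Σ(formed) = 2682 − 3426 = −744 kJ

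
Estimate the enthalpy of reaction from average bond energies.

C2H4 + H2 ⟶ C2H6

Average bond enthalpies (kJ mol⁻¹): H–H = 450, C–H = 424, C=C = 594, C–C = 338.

ΔH ≈ −142 kJ

Bonds broken (reactants):
  C–H: 4 × 424 = 1696
  C=C: 1 × 594 = 594
  H–H: 1 × 450 = 450
  Σ(broken) = 2740 kJ
Bonds formed (products):
  C–C: 1 × 338 = 338
  C–H: 6 × 424 = 2544
  Σ(formed) = 2882 kJ
ΔH = Σ(broken) − Σ(formed) = 2740 − 2882 = −142 kJ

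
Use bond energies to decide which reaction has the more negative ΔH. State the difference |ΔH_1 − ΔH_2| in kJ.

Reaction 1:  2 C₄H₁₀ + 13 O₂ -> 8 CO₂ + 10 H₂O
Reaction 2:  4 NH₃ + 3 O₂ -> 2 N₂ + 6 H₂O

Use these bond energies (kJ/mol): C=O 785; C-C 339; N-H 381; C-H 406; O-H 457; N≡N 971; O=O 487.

Reaction 1, by 3822 kJ

Reaction 1:
  Bonds broken (reactants):
    C-C: 6 × 339 = 2034
    C-H: 20 × 406 = 8120
    O=O: 13 × 487 = 6331
    Σ(broken) = 16485 kJ
  Bonds formed (products):
    C=O: 16 × 785 = 12560
    O-H: 20 × 457 = 9140
    Σ(formed) = 21700 kJ
  ΔH_1 = 16485 − 21700 = −5215 kJ
Reaction 2:
  Bonds broken (reactants):
    N-H: 12 × 381 = 4572
    O=O: 3 × 487 = 1461
    Σ(broken) = 6033 kJ
  Bonds formed (products):
    N≡N: 2 × 971 = 1942
    O-H: 12 × 457 = 5484
    Σ(formed) = 7426 kJ
  ΔH_2 = 6033 − 7426 = −1393 kJ
ΔH_1 − ΔH_2 = −3822 kJ, so reaction 1 has the more negative ΔH; |ΔH_1 − ΔH_2| = 3822 kJ.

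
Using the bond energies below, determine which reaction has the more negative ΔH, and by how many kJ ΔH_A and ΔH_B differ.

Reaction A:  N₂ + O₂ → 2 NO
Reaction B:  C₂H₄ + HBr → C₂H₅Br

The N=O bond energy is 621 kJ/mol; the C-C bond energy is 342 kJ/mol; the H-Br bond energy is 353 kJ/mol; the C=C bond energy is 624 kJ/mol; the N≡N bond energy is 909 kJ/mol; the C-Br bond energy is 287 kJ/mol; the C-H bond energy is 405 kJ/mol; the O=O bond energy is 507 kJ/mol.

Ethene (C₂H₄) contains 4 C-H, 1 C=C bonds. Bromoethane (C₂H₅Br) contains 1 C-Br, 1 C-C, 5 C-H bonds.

Reaction A:
  Bonds broken (reactants):
    N≡N: 1 × 909 = 909
    O=O: 1 × 507 = 507
    Σ(broken) = 1416 kJ
  Bonds formed (products):
    N=O: 2 × 621 = 1242
    Σ(formed) = 1242 kJ
  ΔH_A = 1416 − 1242 = +174 kJ
Reaction B:
  Bonds broken (reactants):
    C-H: 4 × 405 = 1620
    C=C: 1 × 624 = 624
    H-Br: 1 × 353 = 353
    Σ(broken) = 2597 kJ
  Bonds formed (products):
    C-Br: 1 × 287 = 287
    C-C: 1 × 342 = 342
    C-H: 5 × 405 = 2025
    Σ(formed) = 2654 kJ
  ΔH_B = 2597 − 2654 = −57 kJ
ΔH_A − ΔH_B = +231 kJ, so reaction B has the more negative ΔH; |ΔH_A − ΔH_B| = 231 kJ.

Reaction B, by 231 kJ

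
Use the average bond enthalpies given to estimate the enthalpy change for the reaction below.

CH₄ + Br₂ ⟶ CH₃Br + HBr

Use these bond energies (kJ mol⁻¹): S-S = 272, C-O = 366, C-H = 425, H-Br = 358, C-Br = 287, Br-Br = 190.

Bonds broken (reactants):
  Br-Br: 1 × 190 = 190
  C-H: 4 × 425 = 1700
  Σ(broken) = 1890 kJ
Bonds formed (products):
  C-Br: 1 × 287 = 287
  C-H: 3 × 425 = 1275
  H-Br: 1 × 358 = 358
  Σ(formed) = 1920 kJ
ΔH = Σ(broken) − Σ(formed) = 1890 − 1920 = −30 kJ

ΔH ≈ −30 kJ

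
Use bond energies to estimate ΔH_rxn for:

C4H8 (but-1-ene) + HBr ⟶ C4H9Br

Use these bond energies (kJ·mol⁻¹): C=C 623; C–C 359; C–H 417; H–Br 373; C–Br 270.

Bonds broken (reactants):
  C–C: 2 × 359 = 718
  C–H: 8 × 417 = 3336
  C=C: 1 × 623 = 623
  H–Br: 1 × 373 = 373
  Σ(broken) = 5050 kJ
Bonds formed (products):
  C–Br: 1 × 270 = 270
  C–C: 3 × 359 = 1077
  C–H: 9 × 417 = 3753
  Σ(formed) = 5100 kJ
ΔH = Σ(broken) − Σ(formed) = 5050 − 5100 = −50 kJ

ΔH ≈ −50 kJ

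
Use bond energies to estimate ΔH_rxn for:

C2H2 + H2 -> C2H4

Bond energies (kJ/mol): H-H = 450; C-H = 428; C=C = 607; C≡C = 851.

Bonds broken (reactants):
  C≡C: 1 × 851 = 851
  C-H: 2 × 428 = 856
  H-H: 1 × 450 = 450
  Σ(broken) = 2157 kJ
Bonds formed (products):
  C-H: 4 × 428 = 1712
  C=C: 1 × 607 = 607
  Σ(formed) = 2319 kJ
ΔH = Σ(broken) − Σ(formed) = 2157 − 2319 = −162 kJ

ΔH ≈ −162 kJ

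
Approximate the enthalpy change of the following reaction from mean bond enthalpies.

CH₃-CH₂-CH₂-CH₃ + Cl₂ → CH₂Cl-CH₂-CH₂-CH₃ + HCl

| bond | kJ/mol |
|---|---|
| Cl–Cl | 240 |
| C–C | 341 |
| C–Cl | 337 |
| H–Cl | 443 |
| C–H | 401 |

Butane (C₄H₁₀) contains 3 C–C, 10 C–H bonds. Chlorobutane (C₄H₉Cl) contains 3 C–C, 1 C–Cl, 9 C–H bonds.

ΔH ≈ −139 kJ

Bonds broken (reactants):
  C–C: 3 × 341 = 1023
  C–H: 10 × 401 = 4010
  Cl–Cl: 1 × 240 = 240
  Σ(broken) = 5273 kJ
Bonds formed (products):
  C–C: 3 × 341 = 1023
  C–Cl: 1 × 337 = 337
  C–H: 9 × 401 = 3609
  H–Cl: 1 × 443 = 443
  Σ(formed) = 5412 kJ
ΔH = Σ(broken) − Σ(formed) = 5273 − 5412 = −139 kJ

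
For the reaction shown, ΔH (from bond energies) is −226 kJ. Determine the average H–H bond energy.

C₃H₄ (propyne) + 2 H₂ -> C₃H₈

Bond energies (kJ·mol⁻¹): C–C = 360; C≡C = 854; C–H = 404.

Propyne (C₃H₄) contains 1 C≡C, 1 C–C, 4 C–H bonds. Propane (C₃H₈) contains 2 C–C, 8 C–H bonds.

D(H–H) ≈ 448 kJ/mol

Let D be the H–H bond energy.
Σ(broken) = 1×854 + 1×360 + 4×404 + 2×D = 2830 + 2D
Σ(formed) = 2×360 + 8×404 = 3952
ΔH = Σ(broken) − Σ(formed) = (2830 + 2D) − (3952) = −1122 + 2D
Setting this equal to −226 kJ gives 2D = 896, so D = 448 kJ/mol.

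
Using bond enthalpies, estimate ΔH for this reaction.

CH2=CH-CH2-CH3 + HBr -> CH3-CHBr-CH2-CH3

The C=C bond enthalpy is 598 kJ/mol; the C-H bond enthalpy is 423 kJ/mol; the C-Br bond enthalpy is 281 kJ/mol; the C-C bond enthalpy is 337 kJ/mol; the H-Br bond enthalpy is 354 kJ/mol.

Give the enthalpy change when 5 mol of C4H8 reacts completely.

ΔH = −445 kJ

Bonds broken (reactants):
  C-C: 2 × 337 = 674
  C-H: 8 × 423 = 3384
  C=C: 1 × 598 = 598
  H-Br: 1 × 354 = 354
  Σ(broken) = 5010 kJ
Bonds formed (products):
  C-Br: 1 × 281 = 281
  C-C: 3 × 337 = 1011
  C-H: 9 × 423 = 3807
  Σ(formed) = 5099 kJ
ΔH = Σ(broken) − Σ(formed) = 5010 − 5099 = −89 kJ
For 5× the reaction as written: 5 × (−89) = −445 kJ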